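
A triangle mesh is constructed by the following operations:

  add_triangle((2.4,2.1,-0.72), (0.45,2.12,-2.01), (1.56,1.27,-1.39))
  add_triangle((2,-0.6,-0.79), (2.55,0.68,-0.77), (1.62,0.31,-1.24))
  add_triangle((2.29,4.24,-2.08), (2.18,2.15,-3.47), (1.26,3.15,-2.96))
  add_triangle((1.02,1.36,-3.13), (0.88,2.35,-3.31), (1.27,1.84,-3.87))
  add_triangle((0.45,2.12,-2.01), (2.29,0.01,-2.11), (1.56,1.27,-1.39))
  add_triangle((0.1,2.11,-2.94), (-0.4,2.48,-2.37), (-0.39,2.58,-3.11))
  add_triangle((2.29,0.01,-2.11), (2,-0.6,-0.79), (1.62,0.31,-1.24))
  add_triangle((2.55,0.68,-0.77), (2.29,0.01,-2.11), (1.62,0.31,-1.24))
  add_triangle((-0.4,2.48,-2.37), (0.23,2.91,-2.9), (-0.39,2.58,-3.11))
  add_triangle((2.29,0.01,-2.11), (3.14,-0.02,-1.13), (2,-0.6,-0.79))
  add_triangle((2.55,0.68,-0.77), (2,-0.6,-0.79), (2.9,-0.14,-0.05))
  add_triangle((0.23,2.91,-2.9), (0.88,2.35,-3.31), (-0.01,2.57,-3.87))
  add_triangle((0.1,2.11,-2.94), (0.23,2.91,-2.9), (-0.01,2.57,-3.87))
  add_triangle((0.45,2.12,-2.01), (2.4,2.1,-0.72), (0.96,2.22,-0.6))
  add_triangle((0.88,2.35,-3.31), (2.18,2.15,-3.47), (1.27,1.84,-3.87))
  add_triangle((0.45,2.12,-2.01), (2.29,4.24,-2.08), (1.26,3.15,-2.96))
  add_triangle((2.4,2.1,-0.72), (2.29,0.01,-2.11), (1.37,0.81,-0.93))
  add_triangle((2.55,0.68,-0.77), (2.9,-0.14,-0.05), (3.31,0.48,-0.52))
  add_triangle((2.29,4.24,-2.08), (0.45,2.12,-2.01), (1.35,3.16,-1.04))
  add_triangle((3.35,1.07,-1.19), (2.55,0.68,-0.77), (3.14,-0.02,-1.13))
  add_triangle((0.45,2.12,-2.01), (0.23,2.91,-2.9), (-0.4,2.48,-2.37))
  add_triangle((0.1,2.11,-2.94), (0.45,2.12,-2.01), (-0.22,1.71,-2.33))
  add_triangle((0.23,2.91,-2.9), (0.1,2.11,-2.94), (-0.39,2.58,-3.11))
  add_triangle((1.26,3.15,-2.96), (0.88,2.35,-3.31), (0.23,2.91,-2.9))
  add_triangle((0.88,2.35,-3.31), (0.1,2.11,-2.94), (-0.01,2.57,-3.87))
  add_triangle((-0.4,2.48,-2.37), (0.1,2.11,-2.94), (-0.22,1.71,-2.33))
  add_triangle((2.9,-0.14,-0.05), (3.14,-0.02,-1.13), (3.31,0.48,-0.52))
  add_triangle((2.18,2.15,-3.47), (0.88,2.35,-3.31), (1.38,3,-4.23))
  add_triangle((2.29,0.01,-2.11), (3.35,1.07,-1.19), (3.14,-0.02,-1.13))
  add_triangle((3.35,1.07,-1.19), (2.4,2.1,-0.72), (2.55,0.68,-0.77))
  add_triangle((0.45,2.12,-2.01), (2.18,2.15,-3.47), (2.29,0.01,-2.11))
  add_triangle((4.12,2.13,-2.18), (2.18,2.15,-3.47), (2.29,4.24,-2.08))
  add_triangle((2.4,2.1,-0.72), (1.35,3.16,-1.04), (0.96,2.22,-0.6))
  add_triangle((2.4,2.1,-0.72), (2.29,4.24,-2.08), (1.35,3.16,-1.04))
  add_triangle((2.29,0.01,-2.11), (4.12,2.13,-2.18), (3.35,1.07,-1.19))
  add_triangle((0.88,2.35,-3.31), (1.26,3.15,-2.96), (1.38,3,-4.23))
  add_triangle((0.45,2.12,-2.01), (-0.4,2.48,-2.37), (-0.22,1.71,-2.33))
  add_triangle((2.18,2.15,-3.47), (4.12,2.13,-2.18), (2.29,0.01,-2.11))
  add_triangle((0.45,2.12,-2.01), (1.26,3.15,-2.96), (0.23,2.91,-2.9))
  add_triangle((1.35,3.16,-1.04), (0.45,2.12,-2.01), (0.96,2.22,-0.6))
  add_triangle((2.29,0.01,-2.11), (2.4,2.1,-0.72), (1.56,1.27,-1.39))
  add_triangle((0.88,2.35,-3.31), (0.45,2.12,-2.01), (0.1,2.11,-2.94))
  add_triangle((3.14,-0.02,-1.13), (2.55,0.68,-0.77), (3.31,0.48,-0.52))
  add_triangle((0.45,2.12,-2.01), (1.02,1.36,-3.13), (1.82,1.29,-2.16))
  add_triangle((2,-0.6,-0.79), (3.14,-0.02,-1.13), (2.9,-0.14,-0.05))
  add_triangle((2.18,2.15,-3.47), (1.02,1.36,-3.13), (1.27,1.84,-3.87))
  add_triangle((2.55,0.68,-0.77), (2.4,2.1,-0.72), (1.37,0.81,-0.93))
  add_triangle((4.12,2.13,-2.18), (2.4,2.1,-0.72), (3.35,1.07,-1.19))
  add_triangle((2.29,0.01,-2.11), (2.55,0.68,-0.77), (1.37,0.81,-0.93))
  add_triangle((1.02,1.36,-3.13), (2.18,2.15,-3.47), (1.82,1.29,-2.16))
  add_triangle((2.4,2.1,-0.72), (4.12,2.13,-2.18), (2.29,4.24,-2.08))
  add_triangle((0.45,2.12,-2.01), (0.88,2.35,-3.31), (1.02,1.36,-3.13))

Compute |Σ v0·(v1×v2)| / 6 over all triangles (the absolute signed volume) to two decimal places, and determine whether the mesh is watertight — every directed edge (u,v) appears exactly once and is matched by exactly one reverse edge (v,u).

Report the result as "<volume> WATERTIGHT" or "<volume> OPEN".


12.10 OPEN

Per-triangle v0·(v1×v2)/6:
  t1: -0.7079
  t2: -0.3520
  t3: +1.7717
  t4: +0.0206
  t5: -0.8075
  t6: -0.1073
  t7: -0.1804
  t8: +0.1181
  t9: +0.1850
  t10: +0.3961
  t11: -0.4699
  t12: +0.5408
  t13: -0.0442
  t14: -0.8196
  t15: +0.5879
  t16: +0.3923
  t17: +0.1926
  t18: -0.0448
  t19: +0.4951
  t20: +0.0787
  t21: +0.0436
  t22: -0.1064
  t23: +0.2237
  t24: +0.5350
  t25: -0.0798
  t26: +0.1053
  t27: +0.3032
  t28: +0.0420
  t29: +0.7346
  t30: +0.1111
  t31: +0.1220
  t32: +4.2513
  t33: +0.1036
  t34: +0.5346
  t35: +0.8779
  t36: +0.1486
  t37: -0.2281
  t38: +2.4983
  t39: +0.0258
  t40: +0.0233
  t41: -0.6812
  t42: -0.2595
  t43: +0.2058
  t44: -0.7634
  t45: +0.3098
  t46: +0.0838
  t47: -0.3213
  t48: +0.5937
  t49: -0.3999
  t50: +0.1816
  t51: +1.6663
  t52: -0.0317
Σ = +12.0990 → |volume| = 12.10

Directed edges: 156 total; 6 unmatched, e.g. (2.18,2.15,-3.47)→(1.26,3.15,-2.96) → open.


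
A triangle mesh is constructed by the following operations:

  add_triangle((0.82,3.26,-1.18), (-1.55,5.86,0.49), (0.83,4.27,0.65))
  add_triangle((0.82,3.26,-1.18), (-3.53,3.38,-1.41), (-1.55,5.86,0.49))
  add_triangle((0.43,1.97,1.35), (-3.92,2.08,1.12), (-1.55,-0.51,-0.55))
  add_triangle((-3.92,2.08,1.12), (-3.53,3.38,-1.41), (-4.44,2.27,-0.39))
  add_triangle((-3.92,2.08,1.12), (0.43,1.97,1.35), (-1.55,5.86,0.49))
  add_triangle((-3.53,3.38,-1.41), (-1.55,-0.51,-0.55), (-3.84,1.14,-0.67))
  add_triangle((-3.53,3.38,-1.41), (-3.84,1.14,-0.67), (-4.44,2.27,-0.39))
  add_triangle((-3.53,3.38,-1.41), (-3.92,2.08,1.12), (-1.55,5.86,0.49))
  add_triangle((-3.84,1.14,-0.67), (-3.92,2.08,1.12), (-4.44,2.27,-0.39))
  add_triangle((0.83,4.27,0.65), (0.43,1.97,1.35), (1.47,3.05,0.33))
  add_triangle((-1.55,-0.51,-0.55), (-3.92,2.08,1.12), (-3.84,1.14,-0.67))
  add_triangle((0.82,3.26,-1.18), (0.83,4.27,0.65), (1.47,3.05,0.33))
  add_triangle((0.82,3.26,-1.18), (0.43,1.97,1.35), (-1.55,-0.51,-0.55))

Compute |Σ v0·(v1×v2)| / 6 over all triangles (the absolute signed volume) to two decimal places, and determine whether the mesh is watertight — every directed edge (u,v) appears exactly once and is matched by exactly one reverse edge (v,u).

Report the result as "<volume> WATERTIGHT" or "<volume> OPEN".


28.06 OPEN

Per-triangle v0·(v1×v2)/6:
  t1: +3.2612
  t2: +6.5207
  t3: -0.1437
  t4: +1.7687
  t5: +4.7798
  t6: +0.9103
  t7: +1.0579
  t8: +8.0064
  t9: +0.8734
  t10: +0.6600
  t11: +0.9561
  t12: +1.0286
  t13: -1.6198
Σ = +28.0595 → |volume| = 28.06

Directed edges: 39 total; 9 unmatched, e.g. (-1.55,5.86,0.49)→(0.83,4.27,0.65) → open.


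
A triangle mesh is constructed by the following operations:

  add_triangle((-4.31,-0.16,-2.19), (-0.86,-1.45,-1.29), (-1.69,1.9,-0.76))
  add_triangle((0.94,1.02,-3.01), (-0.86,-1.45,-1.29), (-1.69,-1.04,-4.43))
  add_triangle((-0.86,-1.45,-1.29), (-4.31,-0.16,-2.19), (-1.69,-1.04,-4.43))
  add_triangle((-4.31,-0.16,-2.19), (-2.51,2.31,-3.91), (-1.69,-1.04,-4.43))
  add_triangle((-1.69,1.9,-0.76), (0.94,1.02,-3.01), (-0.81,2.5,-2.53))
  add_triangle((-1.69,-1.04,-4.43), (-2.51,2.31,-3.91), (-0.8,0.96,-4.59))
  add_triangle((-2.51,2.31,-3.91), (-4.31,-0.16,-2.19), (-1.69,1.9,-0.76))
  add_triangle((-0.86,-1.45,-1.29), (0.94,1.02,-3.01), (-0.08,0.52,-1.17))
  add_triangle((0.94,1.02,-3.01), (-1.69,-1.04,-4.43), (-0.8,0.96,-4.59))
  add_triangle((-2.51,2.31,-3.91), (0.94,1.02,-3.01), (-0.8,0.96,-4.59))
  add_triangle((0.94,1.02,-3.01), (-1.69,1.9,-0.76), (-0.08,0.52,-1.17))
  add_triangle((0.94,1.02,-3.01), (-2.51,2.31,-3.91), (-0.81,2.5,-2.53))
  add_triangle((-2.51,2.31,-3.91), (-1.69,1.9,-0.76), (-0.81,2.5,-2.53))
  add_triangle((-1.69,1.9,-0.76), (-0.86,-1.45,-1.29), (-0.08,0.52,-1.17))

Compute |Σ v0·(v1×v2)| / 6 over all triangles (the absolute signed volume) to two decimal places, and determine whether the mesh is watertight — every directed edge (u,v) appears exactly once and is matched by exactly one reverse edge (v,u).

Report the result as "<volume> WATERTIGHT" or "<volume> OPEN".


Per-triangle v0·(v1×v2)/6:
  t1: -1.1021
  t2: +1.2998
  t3: +3.0391
  t4: +8.0145
  t5: -0.2698
  t6: +3.7986
  t7: +3.8850
  t8: -0.4999
  t9: +1.9292
  t10: +2.2181
  t11: -0.2475
  t12: +2.2840
  t13: +1.5573
  t14: -0.8814
Σ = +25.0248 → |volume| = 25.02

Directed edges: 42 total, each appears once with its reverse present → watertight.

25.02 WATERTIGHT


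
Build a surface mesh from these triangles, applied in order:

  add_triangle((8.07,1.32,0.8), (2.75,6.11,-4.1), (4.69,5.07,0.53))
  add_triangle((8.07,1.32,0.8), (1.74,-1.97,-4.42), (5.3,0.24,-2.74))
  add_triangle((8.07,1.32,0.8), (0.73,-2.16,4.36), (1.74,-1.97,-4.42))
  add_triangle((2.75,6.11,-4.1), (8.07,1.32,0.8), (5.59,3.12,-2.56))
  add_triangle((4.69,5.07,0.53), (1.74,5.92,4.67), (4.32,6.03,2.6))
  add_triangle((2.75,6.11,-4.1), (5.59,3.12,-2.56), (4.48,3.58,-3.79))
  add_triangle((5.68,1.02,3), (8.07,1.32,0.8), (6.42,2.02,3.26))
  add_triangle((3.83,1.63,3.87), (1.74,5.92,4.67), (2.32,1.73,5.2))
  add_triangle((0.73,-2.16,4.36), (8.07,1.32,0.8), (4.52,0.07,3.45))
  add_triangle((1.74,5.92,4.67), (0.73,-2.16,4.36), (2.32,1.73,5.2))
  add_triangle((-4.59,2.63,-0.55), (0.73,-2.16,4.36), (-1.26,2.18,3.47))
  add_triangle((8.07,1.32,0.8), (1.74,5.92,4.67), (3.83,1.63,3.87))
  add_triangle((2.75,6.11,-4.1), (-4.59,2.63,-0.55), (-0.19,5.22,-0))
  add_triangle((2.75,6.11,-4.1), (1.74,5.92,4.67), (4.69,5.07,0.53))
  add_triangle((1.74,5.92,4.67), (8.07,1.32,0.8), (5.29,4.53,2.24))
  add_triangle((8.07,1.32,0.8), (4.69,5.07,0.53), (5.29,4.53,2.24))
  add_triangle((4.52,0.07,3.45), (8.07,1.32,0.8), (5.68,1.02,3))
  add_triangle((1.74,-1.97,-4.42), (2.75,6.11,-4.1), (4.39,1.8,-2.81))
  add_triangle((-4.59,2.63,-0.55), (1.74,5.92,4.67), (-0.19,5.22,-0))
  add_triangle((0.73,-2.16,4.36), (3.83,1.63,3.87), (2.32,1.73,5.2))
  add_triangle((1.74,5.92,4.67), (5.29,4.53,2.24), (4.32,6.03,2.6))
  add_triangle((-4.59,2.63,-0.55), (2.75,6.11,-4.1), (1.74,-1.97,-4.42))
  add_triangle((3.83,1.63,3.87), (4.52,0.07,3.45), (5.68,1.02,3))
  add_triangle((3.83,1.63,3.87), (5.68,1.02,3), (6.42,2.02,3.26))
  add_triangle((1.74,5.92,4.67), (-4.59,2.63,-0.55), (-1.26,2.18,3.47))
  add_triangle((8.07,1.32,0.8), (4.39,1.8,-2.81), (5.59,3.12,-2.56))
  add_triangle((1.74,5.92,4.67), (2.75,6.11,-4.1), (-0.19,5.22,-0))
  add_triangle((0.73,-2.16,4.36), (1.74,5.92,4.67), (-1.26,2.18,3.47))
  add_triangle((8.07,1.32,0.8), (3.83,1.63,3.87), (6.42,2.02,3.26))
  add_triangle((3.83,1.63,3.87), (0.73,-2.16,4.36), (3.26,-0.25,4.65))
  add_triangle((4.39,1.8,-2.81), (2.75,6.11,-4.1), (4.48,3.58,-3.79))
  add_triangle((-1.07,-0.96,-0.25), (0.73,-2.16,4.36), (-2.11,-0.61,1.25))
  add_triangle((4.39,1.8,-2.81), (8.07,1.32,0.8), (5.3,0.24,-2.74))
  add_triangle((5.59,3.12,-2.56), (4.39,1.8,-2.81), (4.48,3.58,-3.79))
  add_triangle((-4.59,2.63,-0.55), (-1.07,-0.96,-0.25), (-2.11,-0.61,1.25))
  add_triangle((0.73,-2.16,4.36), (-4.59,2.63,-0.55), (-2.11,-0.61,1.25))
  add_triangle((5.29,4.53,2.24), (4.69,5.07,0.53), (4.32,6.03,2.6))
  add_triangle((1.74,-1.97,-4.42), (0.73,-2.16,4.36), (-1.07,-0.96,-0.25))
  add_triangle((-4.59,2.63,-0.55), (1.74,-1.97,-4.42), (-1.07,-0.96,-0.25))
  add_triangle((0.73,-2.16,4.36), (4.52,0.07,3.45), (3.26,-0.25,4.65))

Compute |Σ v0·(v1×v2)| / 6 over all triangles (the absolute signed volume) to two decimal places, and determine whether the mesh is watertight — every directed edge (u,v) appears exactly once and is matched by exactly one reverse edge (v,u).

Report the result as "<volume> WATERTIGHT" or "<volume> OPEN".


Per-triangle v0·(v1×v2)/6:
  t1: +25.8012
  t2: +6.0298
  t3: +27.0817
  t4: +10.7361
  t5: +1.9119
  t6: +4.5526
  t7: +2.8581
  t8: +8.0615
  t9: +5.3433
  t10: +5.6736
  t11: +9.5902
  t12: +20.3847
  t13: +17.4534
  t14: +24.8953
  t15: +9.1650
  t16: +9.6080
  t17: +2.5610
  t18: +16.6467
  t19: +17.3241
  t20: +6.2211
  t21: +5.0718
  t22: +30.5107
  t23: +2.2448
  t24: +1.6329
  t25: +14.1841
  t26: +5.0955
  t27: +19.0517
  t28: +13.7293
  t29: -1.0120
  t30: +1.6477
  t31: -0.3785
  t32: +1.8336
  t33: +7.4882
  t34: +1.8572
  t35: +1.9780
  t36: +3.9430
  t37: +3.7078
  t38: +5.0611
  t39: +5.4794
  t40: +2.6751
Σ = +357.7007 → |volume| = 357.70

Directed edges: 120 total; 6 unmatched, e.g. (1.74,-1.97,-4.42)→(5.3,0.24,-2.74) → open.

357.70 OPEN


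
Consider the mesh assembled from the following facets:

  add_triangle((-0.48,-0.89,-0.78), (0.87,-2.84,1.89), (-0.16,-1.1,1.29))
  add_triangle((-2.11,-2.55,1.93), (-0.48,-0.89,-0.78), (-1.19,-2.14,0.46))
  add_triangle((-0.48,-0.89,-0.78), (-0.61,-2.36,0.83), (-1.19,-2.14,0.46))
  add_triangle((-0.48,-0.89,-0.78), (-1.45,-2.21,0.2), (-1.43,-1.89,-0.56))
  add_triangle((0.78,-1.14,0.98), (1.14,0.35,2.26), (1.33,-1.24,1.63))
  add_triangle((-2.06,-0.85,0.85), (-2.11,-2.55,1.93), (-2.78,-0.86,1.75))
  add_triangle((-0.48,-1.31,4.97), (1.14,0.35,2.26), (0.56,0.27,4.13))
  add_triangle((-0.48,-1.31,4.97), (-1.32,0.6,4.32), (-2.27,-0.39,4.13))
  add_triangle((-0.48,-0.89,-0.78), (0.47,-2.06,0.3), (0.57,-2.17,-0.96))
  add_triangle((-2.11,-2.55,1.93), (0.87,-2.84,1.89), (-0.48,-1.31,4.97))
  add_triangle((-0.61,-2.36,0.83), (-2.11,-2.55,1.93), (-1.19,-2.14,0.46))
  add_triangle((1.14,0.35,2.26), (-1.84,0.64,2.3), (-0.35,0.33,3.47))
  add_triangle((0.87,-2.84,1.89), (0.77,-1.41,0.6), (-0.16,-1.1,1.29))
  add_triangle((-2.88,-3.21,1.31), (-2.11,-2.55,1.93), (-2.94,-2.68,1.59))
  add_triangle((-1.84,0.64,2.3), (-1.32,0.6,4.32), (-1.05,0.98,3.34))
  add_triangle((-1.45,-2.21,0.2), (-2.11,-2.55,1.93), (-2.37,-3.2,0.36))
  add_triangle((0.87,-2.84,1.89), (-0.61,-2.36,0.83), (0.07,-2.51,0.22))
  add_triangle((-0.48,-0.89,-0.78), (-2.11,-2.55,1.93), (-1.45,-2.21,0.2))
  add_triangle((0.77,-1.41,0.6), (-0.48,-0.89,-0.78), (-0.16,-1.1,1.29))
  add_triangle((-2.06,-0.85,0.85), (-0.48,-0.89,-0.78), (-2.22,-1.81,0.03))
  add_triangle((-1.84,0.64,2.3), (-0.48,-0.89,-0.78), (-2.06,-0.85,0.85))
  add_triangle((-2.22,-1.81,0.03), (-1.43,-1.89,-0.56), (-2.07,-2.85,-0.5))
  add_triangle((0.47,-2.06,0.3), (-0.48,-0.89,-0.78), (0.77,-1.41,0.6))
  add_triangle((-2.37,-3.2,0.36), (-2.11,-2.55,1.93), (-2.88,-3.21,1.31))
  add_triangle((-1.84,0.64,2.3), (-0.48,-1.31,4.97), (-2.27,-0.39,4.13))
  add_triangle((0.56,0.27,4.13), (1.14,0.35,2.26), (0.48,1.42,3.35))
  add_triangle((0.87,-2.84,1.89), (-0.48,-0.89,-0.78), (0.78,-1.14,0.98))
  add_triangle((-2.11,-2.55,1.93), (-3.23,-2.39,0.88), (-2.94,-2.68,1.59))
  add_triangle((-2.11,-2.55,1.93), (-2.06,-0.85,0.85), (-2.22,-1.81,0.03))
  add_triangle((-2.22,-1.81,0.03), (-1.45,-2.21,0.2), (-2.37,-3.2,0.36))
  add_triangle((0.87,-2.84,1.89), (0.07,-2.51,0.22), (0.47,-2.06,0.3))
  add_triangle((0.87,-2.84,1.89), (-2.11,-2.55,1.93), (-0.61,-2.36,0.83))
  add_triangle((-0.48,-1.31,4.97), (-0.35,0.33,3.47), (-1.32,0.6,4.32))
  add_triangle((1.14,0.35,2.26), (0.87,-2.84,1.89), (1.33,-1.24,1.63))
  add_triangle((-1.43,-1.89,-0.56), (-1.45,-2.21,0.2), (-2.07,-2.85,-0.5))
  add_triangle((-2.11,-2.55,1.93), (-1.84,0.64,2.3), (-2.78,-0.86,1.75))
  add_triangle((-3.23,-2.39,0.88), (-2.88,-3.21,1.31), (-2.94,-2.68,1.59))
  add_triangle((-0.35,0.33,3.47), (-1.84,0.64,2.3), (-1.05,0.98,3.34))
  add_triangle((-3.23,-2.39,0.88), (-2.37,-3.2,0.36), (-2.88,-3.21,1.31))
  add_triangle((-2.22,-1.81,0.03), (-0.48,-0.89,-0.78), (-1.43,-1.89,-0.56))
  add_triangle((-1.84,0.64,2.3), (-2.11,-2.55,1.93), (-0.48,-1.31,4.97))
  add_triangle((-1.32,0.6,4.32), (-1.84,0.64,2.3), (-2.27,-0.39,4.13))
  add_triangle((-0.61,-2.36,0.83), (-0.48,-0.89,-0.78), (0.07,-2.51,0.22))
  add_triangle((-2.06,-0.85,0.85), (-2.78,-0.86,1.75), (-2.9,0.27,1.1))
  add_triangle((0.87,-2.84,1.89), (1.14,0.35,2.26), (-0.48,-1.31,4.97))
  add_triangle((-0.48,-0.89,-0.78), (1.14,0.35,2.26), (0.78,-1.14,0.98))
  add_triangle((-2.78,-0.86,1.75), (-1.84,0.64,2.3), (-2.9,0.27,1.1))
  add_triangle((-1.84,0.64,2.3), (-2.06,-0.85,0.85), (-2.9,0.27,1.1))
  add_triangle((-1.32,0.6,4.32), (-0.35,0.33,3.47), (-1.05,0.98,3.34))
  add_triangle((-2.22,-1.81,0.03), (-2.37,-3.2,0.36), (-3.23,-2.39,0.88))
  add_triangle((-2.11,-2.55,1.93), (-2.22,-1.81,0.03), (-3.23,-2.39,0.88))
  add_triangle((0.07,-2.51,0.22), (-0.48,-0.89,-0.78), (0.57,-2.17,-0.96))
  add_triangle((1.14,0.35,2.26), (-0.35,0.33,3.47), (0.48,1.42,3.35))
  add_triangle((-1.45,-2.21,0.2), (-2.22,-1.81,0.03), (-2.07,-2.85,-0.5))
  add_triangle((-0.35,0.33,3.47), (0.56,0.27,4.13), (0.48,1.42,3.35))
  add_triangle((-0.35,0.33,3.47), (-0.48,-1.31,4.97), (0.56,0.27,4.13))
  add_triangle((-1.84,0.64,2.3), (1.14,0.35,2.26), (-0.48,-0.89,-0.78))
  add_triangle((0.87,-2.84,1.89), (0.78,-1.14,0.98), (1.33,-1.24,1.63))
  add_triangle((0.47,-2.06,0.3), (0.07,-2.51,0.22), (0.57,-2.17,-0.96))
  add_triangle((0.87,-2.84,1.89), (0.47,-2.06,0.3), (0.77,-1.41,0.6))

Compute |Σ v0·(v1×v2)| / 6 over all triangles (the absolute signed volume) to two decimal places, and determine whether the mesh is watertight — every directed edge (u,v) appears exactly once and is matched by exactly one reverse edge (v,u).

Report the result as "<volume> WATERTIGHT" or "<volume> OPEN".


29.22 WATERTIGHT

Per-triangle v0·(v1×v2)/6:
  t1: +0.5216
  t2: +0.2324
  t3: +0.2450
  t4: +0.0882
  t5: -0.0865
  t6: +0.4520
  t7: +0.7774
  t8: +2.1724
  t9: -0.3226
  t10: +5.5111
  t11: +0.4258
  t12: +0.4589
  t13: +0.0097
  t14: +0.3020
  t15: +0.4158
  t16: +0.1579
  t17: +0.6701
  t18: -0.0734
  t19: -0.3937
  t20: +0.0897
  t21: +0.1038
  t22: +0.1077
  t23: +0.0475
  t24: +0.3284
  t25: -0.9954
  t26: +0.6855
  t27: +0.2010
  t28: -0.0519
  t29: +0.8360
  t30: +0.0401
  t31: +0.2437
  t32: +1.1605
  t33: +0.9093
  t34: +0.6460
  t35: +0.0008
  t36: +1.3408
  t37: +0.3156
  t38: -0.4422
  t39: +0.5750
  t40: +0.1038
  t41: +4.7213
  t42: +1.0217
  t43: +0.3742
  t44: +0.3131
  t45: +3.4593
  t46: -0.1249
  t47: +1.0239
  t48: -0.8222
  t49: +0.2607
  t50: +0.4218
  t51: -0.4280
  t52: +0.4258
  t53: -0.8075
  t54: +0.2784
  t55: +0.6801
  t56: +1.0053
  t57: -0.8785
  t58: +0.0646
  t59: +0.2240
  t60: +0.1972
Σ = +29.2201 → |volume| = 29.22

Directed edges: 180 total, each appears once with its reverse present → watertight.


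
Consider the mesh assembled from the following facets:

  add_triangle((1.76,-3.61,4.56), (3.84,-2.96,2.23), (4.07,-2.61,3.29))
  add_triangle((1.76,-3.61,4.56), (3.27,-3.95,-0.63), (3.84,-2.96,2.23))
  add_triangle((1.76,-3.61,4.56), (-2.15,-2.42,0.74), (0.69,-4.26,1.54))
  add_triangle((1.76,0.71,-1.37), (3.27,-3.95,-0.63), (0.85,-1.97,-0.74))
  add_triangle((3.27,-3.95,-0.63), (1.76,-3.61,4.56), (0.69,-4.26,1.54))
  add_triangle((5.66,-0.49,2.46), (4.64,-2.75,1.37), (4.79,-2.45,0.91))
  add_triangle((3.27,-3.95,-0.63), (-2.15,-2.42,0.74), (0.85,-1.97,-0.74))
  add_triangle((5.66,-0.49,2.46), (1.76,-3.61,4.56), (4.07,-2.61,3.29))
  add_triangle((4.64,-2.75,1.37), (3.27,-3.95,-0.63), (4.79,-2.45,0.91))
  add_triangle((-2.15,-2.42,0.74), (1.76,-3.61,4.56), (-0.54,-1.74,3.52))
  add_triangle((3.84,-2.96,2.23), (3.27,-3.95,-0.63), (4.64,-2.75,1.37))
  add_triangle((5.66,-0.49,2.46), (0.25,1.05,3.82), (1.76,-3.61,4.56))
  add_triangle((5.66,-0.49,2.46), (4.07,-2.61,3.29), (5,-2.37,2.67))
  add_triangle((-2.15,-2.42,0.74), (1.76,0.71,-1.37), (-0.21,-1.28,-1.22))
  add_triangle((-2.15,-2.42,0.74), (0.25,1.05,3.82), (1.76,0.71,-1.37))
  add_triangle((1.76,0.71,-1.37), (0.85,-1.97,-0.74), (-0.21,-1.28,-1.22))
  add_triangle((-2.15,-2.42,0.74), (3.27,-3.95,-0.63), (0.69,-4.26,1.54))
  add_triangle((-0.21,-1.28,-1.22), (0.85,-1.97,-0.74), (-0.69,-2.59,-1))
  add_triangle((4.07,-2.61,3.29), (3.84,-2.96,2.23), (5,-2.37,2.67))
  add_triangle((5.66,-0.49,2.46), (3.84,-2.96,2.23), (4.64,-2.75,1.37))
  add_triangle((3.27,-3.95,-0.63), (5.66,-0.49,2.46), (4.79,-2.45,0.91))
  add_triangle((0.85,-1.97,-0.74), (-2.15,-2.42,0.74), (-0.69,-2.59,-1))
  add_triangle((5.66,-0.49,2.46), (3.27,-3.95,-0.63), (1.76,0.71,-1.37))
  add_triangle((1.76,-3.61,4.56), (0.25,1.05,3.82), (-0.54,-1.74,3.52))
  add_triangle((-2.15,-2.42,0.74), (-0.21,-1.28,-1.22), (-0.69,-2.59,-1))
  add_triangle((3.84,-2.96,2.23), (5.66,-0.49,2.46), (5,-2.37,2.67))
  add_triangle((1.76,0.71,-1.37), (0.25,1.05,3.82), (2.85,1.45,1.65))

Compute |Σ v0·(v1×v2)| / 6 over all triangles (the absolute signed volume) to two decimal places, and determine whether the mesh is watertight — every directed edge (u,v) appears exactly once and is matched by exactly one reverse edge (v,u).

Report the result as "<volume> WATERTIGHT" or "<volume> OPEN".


80.07 OPEN

Per-triangle v0·(v1×v2)/6:
  t1: +2.5300
  t2: +6.8836
  t3: +5.7621
  t4: +1.4206
  t5: +7.7957
  t6: +1.3544
  t7: +1.7431
  t8: +3.1211
  t9: +1.2645
  t10: +4.5840
  t11: +2.5497
  t12: +15.9418
  t13: +1.7214
  t14: -0.3028
  t15: -1.5685
  t16: +0.9111
  t17: +3.9660
  t18: +0.4319
  t19: +0.9588
  t20: +2.8457
  t21: -0.1153
  t22: +1.0071
  t23: +9.0537
  t24: +4.9048
  t25: +0.3769
  t26: +0.2063
  t27: +0.7234
Σ = +80.0712 → |volume| = 80.07

Directed edges: 81 total; 7 unmatched, e.g. (-0.54,-1.74,3.52)→(-2.15,-2.42,0.74) → open.


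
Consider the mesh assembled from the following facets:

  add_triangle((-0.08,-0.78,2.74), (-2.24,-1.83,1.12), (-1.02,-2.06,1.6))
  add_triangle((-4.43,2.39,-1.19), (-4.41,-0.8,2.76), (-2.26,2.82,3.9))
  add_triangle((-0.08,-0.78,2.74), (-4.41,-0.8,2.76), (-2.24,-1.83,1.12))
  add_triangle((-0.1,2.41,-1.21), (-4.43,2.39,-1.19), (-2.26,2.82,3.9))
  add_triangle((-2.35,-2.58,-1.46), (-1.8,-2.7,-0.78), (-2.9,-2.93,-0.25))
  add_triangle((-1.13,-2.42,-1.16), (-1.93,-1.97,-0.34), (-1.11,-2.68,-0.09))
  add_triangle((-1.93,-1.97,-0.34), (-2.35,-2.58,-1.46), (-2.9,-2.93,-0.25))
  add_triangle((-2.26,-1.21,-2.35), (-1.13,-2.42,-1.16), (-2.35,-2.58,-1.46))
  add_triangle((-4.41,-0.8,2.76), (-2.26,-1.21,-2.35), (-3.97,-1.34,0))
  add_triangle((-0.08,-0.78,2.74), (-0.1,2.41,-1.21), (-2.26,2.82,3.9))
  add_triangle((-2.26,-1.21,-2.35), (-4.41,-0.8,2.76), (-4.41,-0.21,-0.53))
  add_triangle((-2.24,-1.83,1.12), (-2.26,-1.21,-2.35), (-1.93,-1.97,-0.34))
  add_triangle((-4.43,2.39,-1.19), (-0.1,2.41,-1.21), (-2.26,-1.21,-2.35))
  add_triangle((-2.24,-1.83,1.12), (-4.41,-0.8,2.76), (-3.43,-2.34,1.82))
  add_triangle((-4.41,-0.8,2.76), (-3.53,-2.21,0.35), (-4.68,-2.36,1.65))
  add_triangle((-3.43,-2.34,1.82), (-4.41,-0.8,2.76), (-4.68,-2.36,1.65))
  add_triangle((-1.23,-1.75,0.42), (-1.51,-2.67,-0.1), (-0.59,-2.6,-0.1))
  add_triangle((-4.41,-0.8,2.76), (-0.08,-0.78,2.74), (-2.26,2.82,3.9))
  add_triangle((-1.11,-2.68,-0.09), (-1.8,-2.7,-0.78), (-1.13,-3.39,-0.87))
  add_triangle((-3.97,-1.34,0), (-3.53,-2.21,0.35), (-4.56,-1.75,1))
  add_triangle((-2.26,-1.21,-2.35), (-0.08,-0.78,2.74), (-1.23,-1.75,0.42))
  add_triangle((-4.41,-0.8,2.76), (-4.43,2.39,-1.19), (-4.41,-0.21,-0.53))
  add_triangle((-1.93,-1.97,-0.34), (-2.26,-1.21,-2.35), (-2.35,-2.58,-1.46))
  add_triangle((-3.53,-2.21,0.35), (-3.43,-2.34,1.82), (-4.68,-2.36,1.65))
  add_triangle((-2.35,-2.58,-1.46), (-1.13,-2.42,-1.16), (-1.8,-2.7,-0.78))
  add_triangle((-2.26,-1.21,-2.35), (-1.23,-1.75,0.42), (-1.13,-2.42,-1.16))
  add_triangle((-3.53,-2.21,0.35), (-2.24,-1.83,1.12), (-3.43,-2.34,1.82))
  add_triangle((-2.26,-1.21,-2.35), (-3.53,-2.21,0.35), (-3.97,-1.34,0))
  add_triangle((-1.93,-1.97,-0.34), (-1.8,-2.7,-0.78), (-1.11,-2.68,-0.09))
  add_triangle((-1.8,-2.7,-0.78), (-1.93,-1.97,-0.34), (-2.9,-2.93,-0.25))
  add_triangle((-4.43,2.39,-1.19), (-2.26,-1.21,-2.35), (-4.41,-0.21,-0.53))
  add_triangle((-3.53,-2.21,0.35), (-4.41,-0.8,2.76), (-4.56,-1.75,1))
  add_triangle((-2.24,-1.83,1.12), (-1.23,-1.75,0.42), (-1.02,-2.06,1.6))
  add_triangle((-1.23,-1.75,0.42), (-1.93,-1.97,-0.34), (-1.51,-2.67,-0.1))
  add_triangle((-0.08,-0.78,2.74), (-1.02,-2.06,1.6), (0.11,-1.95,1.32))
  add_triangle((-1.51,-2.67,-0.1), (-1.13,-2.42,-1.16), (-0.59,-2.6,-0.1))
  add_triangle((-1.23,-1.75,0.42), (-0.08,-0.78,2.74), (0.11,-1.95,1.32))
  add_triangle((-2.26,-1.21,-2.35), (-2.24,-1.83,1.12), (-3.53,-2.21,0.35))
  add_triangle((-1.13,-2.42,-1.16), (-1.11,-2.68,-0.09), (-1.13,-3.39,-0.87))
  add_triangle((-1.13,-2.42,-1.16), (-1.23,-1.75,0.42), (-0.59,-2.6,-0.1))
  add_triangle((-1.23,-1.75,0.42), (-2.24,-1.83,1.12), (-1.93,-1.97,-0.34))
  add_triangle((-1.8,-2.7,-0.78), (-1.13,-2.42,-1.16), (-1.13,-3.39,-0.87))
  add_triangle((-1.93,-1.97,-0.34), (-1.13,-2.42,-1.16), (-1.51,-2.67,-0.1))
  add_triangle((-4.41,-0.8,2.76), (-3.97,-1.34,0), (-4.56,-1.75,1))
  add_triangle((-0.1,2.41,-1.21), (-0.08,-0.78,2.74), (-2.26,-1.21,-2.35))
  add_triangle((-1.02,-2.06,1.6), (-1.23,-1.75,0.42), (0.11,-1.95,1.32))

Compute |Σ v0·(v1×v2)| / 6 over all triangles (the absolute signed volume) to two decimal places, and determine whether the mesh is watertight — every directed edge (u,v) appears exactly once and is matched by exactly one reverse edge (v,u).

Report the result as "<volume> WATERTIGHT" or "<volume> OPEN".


Per-triangle v0·(v1×v2)/6:
  t1: +0.9457
  t2: +15.2416
  t3: +2.9733
  t4: +9.2386
  t5: +0.4735
  t6: -0.5212
  t7: +0.0051
  t8: +0.6650
  t9: +0.2539
  t10: +1.7815
  t11: +3.5670
  t12: +0.8209
  t13: +5.1540
  t14: -0.0141
  t15: +0.5893
  t16: +1.2520
  t17: +0.1899
  t18: +7.7845
  t19: +0.3146
  t20: +0.6251
  t21: -0.6889
  t22: +6.0043
  t23: +0.4829
  t24: +0.6307
  t25: +0.2861
  t26: -1.1553
  t27: +0.2706
  t28: +1.6873
  t29: +0.2596
  t30: -0.0679
  t31: +4.5061
  t32: +0.8778
  t33: +0.3925
  t34: +0.2048
  t35: +0.8085
  t36: +0.4187
  t37: -0.9860
  t38: +0.5394
  t39: -0.1752
  t40: -0.5077
  t41: +0.3344
  t42: +0.2581
  t43: +0.4165
  t44: +0.8406
  t45: -2.3126
  t46: +0.3711
Σ = +65.0365 → |volume| = 65.04

Directed edges: 138 total, each appears once with its reverse present → watertight.

65.04 WATERTIGHT


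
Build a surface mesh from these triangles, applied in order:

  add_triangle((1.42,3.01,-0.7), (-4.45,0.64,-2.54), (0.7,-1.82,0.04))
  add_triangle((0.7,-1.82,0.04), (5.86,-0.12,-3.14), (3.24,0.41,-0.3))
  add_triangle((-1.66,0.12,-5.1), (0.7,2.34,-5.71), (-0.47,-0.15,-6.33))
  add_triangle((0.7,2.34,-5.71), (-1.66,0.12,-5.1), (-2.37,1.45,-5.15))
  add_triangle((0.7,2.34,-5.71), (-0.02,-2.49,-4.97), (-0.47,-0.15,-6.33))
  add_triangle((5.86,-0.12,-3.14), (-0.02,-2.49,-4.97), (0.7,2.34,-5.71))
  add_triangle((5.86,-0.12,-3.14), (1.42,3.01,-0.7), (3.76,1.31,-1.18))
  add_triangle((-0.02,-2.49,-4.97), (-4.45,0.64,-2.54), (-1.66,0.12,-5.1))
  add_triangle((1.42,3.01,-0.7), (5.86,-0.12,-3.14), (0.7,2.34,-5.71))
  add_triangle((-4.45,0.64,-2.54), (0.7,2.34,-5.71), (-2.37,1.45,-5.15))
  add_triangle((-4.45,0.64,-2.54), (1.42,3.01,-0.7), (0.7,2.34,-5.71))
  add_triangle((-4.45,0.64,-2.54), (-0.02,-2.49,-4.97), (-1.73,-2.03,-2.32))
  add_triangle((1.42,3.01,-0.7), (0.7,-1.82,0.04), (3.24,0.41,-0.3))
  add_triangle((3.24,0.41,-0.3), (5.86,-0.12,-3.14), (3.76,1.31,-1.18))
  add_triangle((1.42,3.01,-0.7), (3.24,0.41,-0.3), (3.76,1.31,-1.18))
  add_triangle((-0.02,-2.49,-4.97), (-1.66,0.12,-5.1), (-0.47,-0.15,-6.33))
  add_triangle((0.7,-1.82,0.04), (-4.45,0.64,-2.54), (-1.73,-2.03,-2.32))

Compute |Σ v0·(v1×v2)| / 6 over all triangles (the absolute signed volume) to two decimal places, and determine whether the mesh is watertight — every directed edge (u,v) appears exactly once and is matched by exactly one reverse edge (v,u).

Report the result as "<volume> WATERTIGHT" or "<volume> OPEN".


87.48 OPEN

Per-triangle v0·(v1×v2)/6:
  t1: -2.7833
  t2: +2.7257
  t3: +3.6317
  t4: +4.1905
  t5: +3.7244
  t6: +24.4288
  t7: +2.3952
  t8: +7.2408
  t9: +15.9749
  t10: +1.8478
  t11: +11.8302
  t12: +5.9169
  t13: -0.4257
  t14: +1.5571
  t15: +1.0153
  t16: +3.1181
  t17: +1.0915
Σ = +87.4798 → |volume| = 87.48

Directed edges: 51 total; 7 unmatched, e.g. (0.7,-1.82,0.04)→(5.86,-0.12,-3.14) → open.


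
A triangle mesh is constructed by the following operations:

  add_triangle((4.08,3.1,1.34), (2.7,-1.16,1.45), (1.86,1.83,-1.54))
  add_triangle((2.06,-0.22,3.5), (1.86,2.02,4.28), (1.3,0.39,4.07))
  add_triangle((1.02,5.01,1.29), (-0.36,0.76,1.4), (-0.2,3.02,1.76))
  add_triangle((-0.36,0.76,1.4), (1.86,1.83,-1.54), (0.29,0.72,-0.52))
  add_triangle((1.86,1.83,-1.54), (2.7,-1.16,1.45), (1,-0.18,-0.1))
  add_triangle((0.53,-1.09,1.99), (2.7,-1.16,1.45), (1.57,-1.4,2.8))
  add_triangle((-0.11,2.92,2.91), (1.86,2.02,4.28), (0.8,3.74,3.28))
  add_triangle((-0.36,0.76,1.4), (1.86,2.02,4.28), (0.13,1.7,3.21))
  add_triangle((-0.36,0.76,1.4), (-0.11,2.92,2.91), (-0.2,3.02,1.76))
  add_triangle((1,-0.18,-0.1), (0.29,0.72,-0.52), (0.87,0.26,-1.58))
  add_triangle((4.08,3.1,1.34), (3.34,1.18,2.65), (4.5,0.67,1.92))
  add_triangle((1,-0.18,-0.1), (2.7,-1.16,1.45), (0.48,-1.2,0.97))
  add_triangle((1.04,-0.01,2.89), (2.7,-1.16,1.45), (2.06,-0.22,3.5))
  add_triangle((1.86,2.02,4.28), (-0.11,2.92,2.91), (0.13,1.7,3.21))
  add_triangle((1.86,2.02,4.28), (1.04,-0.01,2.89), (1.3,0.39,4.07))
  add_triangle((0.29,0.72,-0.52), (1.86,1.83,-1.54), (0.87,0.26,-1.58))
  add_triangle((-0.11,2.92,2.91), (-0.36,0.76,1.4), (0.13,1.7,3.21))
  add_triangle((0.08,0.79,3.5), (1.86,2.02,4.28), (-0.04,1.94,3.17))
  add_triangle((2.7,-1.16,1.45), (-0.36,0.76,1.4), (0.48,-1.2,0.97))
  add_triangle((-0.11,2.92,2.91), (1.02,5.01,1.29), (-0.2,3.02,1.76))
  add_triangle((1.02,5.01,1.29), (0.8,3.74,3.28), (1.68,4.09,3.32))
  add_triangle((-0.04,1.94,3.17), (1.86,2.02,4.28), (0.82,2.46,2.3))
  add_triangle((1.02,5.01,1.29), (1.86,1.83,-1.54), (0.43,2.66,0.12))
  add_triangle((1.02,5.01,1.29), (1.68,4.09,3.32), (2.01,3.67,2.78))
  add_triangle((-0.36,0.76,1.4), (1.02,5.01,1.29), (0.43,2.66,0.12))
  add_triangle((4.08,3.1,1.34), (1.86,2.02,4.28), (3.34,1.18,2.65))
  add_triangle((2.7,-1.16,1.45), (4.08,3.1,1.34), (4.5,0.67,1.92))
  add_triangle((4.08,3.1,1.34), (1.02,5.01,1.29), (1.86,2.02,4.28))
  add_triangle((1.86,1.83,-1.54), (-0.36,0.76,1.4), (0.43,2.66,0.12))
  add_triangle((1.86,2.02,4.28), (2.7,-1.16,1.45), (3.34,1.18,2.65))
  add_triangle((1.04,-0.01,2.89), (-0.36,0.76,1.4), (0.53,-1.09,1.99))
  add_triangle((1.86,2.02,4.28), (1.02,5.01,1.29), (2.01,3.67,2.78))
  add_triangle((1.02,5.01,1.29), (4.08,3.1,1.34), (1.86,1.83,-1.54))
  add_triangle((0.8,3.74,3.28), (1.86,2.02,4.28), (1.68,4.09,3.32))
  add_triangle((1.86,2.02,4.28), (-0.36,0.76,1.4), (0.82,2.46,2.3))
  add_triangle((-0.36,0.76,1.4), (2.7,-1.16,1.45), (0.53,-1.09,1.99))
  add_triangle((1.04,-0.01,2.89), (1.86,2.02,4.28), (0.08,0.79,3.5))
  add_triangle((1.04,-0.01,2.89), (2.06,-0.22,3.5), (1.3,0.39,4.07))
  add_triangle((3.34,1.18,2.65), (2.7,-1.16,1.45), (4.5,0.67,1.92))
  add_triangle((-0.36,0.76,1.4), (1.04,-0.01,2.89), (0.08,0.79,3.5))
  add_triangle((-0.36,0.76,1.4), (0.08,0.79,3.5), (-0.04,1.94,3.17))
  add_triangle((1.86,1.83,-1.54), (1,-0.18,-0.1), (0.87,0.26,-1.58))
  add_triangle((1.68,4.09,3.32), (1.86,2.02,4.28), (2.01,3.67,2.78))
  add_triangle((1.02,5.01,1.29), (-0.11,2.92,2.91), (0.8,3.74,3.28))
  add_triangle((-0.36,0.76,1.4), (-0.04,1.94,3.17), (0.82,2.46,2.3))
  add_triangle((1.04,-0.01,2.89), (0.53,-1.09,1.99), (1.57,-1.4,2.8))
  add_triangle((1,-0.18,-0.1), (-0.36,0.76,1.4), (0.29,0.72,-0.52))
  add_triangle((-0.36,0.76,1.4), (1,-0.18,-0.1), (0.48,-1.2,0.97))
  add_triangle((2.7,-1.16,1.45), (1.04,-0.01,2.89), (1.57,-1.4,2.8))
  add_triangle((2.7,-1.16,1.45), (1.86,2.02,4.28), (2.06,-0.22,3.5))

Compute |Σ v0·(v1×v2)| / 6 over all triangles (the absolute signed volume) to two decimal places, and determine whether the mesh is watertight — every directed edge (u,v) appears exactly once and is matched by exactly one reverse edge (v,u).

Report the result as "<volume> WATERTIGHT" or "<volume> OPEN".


50.83 WATERTIGHT

Per-triangle v0·(v1×v2)/6:
  t1: +4.5375
  t2: +1.2145
  t3: -0.3972
  t4: +0.2452
  t5: +0.4685
  t6: +0.2026
  t7: +1.4594
  t8: +0.0382
  t9: +0.2285
  t10: -0.1581
  t11: +2.4951
  t12: +0.2049
  t13: +0.2272
  t14: +1.2142
  t15: -0.2236
  t16: +0.1676
  t17: +0.3051
  t18: +1.3278
  t19: +0.9065
  t20: +0.8905
  t21: +1.5663
  t22: +1.3331
  t23: +0.8890
  t24: +1.0920
  t25: +0.3550
  t26: +4.0284
  t27: -0.0875
  t28: +10.1723
  t29: -0.5997
  t30: +2.7747
  t31: +0.5192
  t32: -1.7448
  t33: +6.4648
  t34: +1.4965
  t35: -0.9368
  t36: -1.0828
  t37: +1.2796
  t38: +0.1393
  t39: +1.5876
  t40: -0.1008
  t41: +0.2509
  t42: +0.4447
  t43: +1.0442
  t44: +1.4325
  t45: +0.1469
  t46: +0.4180
  t47: -0.2324
  t48: -0.3711
  t49: +1.1458
  t50: +2.0547
Σ = +50.8338 → |volume| = 50.83

Directed edges: 150 total, each appears once with its reverse present → watertight.


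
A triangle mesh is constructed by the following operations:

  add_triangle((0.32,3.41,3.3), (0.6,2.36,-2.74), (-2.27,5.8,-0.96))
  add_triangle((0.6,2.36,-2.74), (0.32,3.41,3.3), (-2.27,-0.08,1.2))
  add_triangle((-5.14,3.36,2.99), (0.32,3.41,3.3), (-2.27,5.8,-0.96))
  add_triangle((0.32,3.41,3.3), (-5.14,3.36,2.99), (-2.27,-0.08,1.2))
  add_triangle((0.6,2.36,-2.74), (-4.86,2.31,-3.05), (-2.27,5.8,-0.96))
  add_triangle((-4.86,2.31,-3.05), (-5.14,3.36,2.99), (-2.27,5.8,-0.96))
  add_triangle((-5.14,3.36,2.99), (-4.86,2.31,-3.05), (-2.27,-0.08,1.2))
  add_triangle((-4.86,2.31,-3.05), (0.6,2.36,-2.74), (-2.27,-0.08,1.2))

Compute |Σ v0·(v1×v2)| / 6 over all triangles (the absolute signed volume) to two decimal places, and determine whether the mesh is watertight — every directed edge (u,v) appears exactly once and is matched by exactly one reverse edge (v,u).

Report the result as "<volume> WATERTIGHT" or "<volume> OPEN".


68.95 WATERTIGHT

Per-triangle v0·(v1×v2)/6:
  t1: +9.4495
  t2: -6.1851
  t3: +19.9604
  t4: +4.2969
  t5: +12.9132
  t6: +23.4242
  t7: +7.7843
  t8: -2.6978
Σ = +68.9456 → |volume| = 68.95

Directed edges: 24 total, each appears once with its reverse present → watertight.


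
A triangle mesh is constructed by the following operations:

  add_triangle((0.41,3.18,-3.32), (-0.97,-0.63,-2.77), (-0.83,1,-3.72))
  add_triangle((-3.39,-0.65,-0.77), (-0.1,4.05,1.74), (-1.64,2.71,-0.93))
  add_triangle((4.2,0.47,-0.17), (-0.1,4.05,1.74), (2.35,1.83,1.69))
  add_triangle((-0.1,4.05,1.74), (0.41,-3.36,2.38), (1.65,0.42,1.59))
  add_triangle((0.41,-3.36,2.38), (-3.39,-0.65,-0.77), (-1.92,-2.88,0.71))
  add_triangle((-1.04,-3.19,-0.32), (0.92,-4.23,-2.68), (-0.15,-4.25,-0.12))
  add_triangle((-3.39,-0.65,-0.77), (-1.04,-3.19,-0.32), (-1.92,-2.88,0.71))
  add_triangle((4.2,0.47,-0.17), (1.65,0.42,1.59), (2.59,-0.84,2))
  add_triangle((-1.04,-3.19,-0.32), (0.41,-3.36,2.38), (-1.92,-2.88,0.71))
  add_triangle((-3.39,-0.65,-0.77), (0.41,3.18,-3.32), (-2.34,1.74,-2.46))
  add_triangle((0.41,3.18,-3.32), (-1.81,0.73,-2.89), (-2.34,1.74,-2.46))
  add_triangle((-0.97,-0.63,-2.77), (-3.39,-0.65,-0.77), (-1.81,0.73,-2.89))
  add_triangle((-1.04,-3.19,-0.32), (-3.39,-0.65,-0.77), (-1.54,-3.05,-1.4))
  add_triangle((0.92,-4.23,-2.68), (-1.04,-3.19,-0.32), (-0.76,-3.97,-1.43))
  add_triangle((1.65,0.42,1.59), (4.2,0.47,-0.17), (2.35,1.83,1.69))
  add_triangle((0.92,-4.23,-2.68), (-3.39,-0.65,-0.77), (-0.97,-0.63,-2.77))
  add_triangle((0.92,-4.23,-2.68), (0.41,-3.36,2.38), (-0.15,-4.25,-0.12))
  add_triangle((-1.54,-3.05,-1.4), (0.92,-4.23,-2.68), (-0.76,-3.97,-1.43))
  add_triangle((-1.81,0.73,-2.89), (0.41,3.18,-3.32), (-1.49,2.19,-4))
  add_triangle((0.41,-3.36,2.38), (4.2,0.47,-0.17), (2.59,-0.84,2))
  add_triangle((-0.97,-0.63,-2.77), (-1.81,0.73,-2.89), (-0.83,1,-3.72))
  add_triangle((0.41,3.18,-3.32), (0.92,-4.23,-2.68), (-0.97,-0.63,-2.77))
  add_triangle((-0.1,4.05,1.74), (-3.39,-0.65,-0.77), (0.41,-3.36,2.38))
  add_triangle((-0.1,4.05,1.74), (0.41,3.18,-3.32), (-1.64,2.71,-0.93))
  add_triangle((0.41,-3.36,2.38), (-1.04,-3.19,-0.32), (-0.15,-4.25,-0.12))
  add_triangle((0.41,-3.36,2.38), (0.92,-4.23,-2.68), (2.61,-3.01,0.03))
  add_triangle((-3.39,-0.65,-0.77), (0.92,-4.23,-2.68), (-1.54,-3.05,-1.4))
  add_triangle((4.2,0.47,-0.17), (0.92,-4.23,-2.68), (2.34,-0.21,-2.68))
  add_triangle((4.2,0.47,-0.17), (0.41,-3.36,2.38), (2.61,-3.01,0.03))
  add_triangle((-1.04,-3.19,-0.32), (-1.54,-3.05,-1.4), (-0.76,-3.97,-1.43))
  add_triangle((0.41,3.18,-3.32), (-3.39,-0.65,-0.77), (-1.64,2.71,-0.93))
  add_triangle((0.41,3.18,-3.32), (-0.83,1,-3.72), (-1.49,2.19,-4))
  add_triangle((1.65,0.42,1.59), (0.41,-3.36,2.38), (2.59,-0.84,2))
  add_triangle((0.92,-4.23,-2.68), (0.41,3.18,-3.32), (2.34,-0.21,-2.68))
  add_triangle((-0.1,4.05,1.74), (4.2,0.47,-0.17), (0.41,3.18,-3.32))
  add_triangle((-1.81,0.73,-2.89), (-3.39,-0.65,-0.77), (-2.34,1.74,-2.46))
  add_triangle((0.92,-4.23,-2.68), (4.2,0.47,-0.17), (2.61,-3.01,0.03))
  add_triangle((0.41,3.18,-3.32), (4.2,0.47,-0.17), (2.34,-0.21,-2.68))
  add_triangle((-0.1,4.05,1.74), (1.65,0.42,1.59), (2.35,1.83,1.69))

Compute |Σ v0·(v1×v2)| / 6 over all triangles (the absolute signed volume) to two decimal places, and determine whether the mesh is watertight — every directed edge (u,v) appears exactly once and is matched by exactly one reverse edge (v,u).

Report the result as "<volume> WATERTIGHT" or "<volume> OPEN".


Per-triangle v0·(v1×v2)/6:
  t1: +0.4816
  t2: +4.2939
  t3: +3.1706
  t4: +3.9741
  t5: +1.0189
  t6: +1.8562
  t7: +2.0555
  t8: +1.6571
  t9: +2.2167
  t10: -0.8414
  t11: +2.2427
  t12: +2.1734
  t13: +1.6441
  t14: +0.6204
  t15: +1.5233
  t16: +5.6230
  t17: +2.8332
  t18: +1.0765
  t19: -0.2695
  t20: +3.1227
  t21: +0.9828
  t22: +6.0048
  t23: +8.6823
  t24: +5.6666
  t25: +1.5397
  t26: +6.6535
  t27: +1.8818
  t28: +6.9684
  t29: +5.2162
  t30: +0.6101
  t31: +4.8555
  t32: +1.6428
  t33: +1.2907
  t34: +6.6509
  t35: +13.1995
  t36: +1.8918
  t37: +6.5200
  t38: +6.7629
  t39: +1.2660
Σ = +128.7595 → |volume| = 128.76

Directed edges: 117 total; 3 unmatched, e.g. (-1.49,2.19,-4)→(-1.81,0.73,-2.89) → open.

128.76 OPEN


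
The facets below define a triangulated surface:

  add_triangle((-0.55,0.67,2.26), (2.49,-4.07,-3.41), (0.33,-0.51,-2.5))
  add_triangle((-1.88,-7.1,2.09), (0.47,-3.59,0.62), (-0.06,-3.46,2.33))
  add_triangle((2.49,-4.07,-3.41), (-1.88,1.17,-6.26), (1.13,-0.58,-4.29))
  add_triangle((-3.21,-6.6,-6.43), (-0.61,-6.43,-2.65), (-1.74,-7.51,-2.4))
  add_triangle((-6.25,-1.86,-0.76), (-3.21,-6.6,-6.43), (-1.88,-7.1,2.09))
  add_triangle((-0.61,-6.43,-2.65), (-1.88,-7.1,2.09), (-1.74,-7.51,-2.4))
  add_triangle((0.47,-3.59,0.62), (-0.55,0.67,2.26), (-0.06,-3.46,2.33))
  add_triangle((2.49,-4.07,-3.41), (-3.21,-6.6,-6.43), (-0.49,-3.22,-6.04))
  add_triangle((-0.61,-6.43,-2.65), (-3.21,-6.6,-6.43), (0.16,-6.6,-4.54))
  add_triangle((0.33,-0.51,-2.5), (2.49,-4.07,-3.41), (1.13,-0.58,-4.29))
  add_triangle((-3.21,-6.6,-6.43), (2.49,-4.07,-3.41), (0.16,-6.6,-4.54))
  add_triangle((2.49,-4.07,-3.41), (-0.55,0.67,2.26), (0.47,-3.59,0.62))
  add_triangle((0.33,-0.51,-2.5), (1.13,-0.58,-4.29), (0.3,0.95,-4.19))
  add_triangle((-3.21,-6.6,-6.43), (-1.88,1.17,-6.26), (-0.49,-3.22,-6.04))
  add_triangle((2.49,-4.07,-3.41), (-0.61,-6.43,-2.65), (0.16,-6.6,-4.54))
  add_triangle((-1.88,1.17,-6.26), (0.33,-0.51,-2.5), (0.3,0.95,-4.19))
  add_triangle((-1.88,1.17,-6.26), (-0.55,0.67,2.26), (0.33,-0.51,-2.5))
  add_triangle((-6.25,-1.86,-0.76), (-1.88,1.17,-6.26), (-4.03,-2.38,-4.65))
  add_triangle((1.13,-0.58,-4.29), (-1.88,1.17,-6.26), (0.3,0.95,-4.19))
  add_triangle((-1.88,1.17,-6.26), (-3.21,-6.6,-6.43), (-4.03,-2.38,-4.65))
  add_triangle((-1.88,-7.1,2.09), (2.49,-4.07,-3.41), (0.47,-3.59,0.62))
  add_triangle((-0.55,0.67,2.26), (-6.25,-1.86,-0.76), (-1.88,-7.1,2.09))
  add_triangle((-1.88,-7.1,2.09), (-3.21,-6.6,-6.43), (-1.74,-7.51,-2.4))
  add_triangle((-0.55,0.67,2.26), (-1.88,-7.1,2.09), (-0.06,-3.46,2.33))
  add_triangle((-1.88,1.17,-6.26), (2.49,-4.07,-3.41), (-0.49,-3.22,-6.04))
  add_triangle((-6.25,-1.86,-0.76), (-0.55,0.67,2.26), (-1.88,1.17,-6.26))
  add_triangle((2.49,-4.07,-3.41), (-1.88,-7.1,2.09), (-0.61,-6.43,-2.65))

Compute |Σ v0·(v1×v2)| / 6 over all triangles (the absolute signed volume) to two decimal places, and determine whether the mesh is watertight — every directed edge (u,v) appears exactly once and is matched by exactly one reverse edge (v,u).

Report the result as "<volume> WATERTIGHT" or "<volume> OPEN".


Per-triangle v0·(v1×v2)/6:
  t1: -0.1763
  t2: +2.6472
  t3: +6.8112
  t4: +6.0101
  t5: +54.7816
  t6: +4.6250
  t7: +0.2500
  t8: +14.9293
  t9: +8.1650
  t10: -1.0435
  t11: +7.2341
  t12: +1.6444
  t13: -0.4550
  t14: +16.5796
  t15: +4.1498
  t16: -1.7771
  t17: -0.0210
  t18: +14.9122
  t19: +2.6677
  t20: +17.1009
  t21: +5.9024
  t22: +17.8666
  t23: +10.4415
  t24: +3.6184
  t25: +9.4424
  t26: +9.4298
  t27: +13.2208
Σ = +228.9570 → |volume| = 228.96

Directed edges: 81 total; 3 unmatched, e.g. (-6.25,-1.86,-0.76)→(-3.21,-6.6,-6.43) → open.

228.96 OPEN


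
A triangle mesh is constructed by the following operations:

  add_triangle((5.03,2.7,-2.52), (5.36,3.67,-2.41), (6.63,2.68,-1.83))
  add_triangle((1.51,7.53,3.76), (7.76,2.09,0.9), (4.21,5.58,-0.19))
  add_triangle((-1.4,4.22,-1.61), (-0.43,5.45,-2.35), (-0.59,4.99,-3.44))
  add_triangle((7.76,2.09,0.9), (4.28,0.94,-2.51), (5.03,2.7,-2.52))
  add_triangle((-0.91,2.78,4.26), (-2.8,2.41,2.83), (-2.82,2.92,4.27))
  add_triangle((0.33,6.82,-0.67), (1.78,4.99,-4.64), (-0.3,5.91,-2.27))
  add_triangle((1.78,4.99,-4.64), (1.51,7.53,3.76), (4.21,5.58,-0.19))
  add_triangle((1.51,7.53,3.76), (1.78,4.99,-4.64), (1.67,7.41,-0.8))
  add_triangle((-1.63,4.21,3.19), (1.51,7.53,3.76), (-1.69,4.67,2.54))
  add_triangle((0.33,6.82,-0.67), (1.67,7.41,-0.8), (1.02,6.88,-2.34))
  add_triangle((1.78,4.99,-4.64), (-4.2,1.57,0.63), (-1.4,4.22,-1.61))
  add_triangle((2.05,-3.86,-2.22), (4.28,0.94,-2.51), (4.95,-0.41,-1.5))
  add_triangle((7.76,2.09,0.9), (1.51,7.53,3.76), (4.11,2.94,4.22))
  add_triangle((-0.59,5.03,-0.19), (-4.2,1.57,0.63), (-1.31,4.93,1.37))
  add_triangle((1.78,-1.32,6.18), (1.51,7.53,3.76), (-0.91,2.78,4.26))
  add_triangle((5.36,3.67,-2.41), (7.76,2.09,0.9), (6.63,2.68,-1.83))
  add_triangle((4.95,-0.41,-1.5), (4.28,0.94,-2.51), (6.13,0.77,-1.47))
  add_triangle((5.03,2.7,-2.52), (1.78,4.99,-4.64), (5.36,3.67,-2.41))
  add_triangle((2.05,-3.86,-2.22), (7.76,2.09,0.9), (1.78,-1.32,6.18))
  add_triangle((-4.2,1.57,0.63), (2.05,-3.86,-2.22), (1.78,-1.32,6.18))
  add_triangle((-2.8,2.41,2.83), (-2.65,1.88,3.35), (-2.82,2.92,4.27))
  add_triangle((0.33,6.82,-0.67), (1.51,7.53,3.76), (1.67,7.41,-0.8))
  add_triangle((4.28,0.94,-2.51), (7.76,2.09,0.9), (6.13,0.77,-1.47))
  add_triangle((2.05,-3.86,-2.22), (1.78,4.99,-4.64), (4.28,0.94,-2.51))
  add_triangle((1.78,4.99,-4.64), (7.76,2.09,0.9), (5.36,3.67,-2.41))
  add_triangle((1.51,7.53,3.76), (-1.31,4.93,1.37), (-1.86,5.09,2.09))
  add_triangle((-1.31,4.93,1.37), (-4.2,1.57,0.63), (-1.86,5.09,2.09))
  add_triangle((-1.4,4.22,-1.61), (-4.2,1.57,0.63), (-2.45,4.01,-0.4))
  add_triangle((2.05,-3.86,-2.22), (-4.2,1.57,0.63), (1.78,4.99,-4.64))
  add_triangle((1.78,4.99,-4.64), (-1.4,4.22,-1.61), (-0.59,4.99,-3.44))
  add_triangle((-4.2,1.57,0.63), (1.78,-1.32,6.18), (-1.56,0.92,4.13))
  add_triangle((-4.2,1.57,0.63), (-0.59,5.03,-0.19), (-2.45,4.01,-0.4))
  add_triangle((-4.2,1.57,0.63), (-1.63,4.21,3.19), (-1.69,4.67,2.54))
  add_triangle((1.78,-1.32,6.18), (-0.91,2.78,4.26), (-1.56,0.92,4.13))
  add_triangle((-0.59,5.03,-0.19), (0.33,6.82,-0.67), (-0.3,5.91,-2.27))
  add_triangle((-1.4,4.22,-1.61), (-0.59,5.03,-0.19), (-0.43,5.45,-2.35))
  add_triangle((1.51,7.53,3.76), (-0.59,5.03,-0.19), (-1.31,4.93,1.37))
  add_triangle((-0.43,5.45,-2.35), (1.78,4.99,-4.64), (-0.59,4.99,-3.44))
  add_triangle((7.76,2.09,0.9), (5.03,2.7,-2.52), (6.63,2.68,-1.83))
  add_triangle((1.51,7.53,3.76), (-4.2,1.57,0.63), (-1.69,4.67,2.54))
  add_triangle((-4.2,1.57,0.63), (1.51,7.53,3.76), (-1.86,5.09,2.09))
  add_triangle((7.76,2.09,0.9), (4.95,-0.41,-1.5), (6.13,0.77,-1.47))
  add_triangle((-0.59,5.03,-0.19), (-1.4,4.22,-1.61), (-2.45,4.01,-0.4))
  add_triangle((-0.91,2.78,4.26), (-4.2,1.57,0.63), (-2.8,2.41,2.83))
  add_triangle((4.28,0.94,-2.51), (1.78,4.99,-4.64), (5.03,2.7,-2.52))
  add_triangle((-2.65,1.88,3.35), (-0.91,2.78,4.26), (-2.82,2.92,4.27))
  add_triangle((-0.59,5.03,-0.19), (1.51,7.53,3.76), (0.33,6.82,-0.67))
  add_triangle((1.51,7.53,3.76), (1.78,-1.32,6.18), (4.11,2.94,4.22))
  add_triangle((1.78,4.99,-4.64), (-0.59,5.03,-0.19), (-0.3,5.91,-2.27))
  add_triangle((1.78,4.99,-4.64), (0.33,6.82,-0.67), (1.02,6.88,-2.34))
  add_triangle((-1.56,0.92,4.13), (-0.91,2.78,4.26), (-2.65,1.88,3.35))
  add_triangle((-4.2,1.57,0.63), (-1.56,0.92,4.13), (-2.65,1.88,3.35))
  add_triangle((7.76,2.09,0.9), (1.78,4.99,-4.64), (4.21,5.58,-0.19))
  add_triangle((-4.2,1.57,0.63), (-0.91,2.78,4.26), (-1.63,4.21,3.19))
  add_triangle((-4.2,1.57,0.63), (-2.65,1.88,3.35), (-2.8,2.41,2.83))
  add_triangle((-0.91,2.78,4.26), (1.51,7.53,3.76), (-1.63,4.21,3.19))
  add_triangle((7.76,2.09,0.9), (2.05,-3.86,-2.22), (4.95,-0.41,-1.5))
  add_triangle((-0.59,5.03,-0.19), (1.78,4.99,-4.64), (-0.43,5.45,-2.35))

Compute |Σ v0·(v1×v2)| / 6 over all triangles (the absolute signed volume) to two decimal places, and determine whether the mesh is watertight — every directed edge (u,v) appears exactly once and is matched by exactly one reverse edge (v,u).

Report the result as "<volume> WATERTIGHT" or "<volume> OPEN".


Per-triangle v0·(v1×v2)/6:
  t1: +1.1943
  t2: +26.8630
  t3: +1.2861
  t4: +6.0846
  t5: +0.5548
  t6: +5.7184
  t7: +24.7545
  t8: +2.7540
  t9: +2.9394
  t10: +2.4244
  t11: +4.1109
  t12: +5.4004
  t13: +25.9877
  t14: +4.8164
  t15: +19.9649
  t16: +3.9769
  t17: +1.6926
  t18: +3.4226
  t19: +39.8070
  t20: +14.8379
  t21: +0.4201
  t22: +6.8015
  t23: +2.8255
  t24: +14.3958
  t25: +3.7306
  t26: +2.6441
  t27: +2.0189
  t28: +1.9559
  t29: +17.0412
  t30: -1.6615
  t31: +3.3055
  t32: +1.9807
  t33: +2.5632
  t34: +6.4832
  t35: +1.8029
  t36: +1.8812
  t37: +5.6033
  t38: +2.9875
  t39: -0.9322
  t40: +1.6866
  t41: +2.0023
  t42: +2.5537
  t43: +2.2189
  t44: +0.1808
  t45: +5.5024
  t46: +0.5980
  t47: +4.6586
  t48: +23.1545
  t49: -2.5911
  t50: +0.3308
  t51: +2.2907
  t52: +1.7294
  t53: +23.9117
  t54: +5.3626
  t55: +1.3172
  t56: +6.9142
  t57: +6.2945
  t58: +3.4707
Σ = +366.0249 → |volume| = 366.02

Directed edges: 174 total; 6 unmatched, e.g. (1.78,4.99,-4.64)→(1.67,7.41,-0.8) → open.

366.02 OPEN
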